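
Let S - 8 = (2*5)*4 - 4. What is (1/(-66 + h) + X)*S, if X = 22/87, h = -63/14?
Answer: 42944/4089 ≈ 10.502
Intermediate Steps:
h = -9/2 (h = -63*1/14 = -9/2 ≈ -4.5000)
X = 22/87 (X = 22*(1/87) = 22/87 ≈ 0.25287)
S = 44 (S = 8 + ((2*5)*4 - 4) = 8 + (10*4 - 4) = 8 + (40 - 4) = 8 + 36 = 44)
(1/(-66 + h) + X)*S = (1/(-66 - 9/2) + 22/87)*44 = (1/(-141/2) + 22/87)*44 = (-2/141 + 22/87)*44 = (976/4089)*44 = 42944/4089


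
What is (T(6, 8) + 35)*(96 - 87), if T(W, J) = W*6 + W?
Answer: 693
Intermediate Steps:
T(W, J) = 7*W (T(W, J) = 6*W + W = 7*W)
(T(6, 8) + 35)*(96 - 87) = (7*6 + 35)*(96 - 87) = (42 + 35)*9 = 77*9 = 693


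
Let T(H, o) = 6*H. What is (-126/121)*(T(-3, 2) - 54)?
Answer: 9072/121 ≈ 74.975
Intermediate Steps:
(-126/121)*(T(-3, 2) - 54) = (-126/121)*(6*(-3) - 54) = (-126*1/121)*(-18 - 54) = -126/121*(-72) = 9072/121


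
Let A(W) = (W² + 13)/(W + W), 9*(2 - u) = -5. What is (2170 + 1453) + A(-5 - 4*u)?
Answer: 4457248/1233 ≈ 3615.0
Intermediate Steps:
u = 23/9 (u = 2 - ⅑*(-5) = 2 + 5/9 = 23/9 ≈ 2.5556)
A(W) = (13 + W²)/(2*W) (A(W) = (13 + W²)/((2*W)) = (13 + W²)*(1/(2*W)) = (13 + W²)/(2*W))
(2170 + 1453) + A(-5 - 4*u) = (2170 + 1453) + (13 + (-5 - 4*23/9)²)/(2*(-5 - 4*23/9)) = 3623 + (13 + (-5 - 92/9)²)/(2*(-5 - 92/9)) = 3623 + (13 + (-137/9)²)/(2*(-137/9)) = 3623 + (½)*(-9/137)*(13 + 18769/81) = 3623 + (½)*(-9/137)*(19822/81) = 3623 - 9911/1233 = 4457248/1233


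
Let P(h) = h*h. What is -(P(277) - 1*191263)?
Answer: 114534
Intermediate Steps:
P(h) = h²
-(P(277) - 1*191263) = -(277² - 1*191263) = -(76729 - 191263) = -1*(-114534) = 114534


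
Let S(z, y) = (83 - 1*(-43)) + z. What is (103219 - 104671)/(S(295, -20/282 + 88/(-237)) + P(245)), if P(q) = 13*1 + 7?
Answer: -484/147 ≈ -3.2925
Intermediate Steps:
S(z, y) = 126 + z (S(z, y) = (83 + 43) + z = 126 + z)
P(q) = 20 (P(q) = 13 + 7 = 20)
(103219 - 104671)/(S(295, -20/282 + 88/(-237)) + P(245)) = (103219 - 104671)/((126 + 295) + 20) = -1452/(421 + 20) = -1452/441 = -1452*1/441 = -484/147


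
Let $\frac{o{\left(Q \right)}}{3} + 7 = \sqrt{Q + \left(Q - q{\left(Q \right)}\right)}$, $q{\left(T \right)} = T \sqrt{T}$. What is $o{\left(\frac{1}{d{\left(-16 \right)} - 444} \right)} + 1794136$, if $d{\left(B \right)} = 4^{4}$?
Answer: $1794115 + \frac{3 \sqrt{-376 + 2 i \sqrt{47}}}{188} \approx 1.7941 \cdot 10^{6} + 0.30948 i$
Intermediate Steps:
$d{\left(B \right)} = 256$
$q{\left(T \right)} = T^{\frac{3}{2}}$
$o{\left(Q \right)} = -21 + 3 \sqrt{- Q^{\frac{3}{2}} + 2 Q}$ ($o{\left(Q \right)} = -21 + 3 \sqrt{Q - \left(Q^{\frac{3}{2}} - Q\right)} = -21 + 3 \sqrt{- Q^{\frac{3}{2}} + 2 Q}$)
$o{\left(\frac{1}{d{\left(-16 \right)} - 444} \right)} + 1794136 = \left(-21 + 3 \sqrt{- \left(\frac{1}{256 - 444}\right)^{\frac{3}{2}} + \frac{2}{256 - 444}}\right) + 1794136 = \left(-21 + 3 \sqrt{- \left(\frac{1}{-188}\right)^{\frac{3}{2}} + \frac{2}{-188}}\right) + 1794136 = \left(-21 + 3 \sqrt{- \left(- \frac{1}{188}\right)^{\frac{3}{2}} + 2 \left(- \frac{1}{188}\right)}\right) + 1794136 = \left(-21 + 3 \sqrt{- \frac{\left(-1\right) i \sqrt{47}}{17672} - \frac{1}{94}}\right) + 1794136 = \left(-21 + 3 \sqrt{\frac{i \sqrt{47}}{17672} - \frac{1}{94}}\right) + 1794136 = \left(-21 + 3 \sqrt{- \frac{1}{94} + \frac{i \sqrt{47}}{17672}}\right) + 1794136 = 1794115 + 3 \sqrt{- \frac{1}{94} + \frac{i \sqrt{47}}{17672}}$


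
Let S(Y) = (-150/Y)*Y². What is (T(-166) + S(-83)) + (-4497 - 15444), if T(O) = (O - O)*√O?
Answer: -7491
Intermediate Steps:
S(Y) = -150*Y
T(O) = 0 (T(O) = 0*√O = 0)
(T(-166) + S(-83)) + (-4497 - 15444) = (0 - 150*(-83)) + (-4497 - 15444) = (0 + 12450) - 19941 = 12450 - 19941 = -7491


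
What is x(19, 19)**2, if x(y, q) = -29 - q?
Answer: 2304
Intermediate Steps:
x(19, 19)**2 = (-29 - 1*19)**2 = (-29 - 19)**2 = (-48)**2 = 2304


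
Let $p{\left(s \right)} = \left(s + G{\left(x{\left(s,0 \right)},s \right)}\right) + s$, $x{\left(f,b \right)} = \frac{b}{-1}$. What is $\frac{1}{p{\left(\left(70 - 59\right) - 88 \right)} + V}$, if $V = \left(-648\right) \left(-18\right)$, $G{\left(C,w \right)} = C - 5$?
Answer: $\frac{1}{11505} \approx 8.6919 \cdot 10^{-5}$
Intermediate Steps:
$x{\left(f,b \right)} = - b$ ($x{\left(f,b \right)} = b \left(-1\right) = - b$)
$G{\left(C,w \right)} = -5 + C$
$V = 11664$
$p{\left(s \right)} = -5 + 2 s$ ($p{\left(s \right)} = \left(s - 5\right) + s = \left(-5 + s\right) + s = -5 + 2 s$)
$\frac{1}{p{\left(\left(70 - 59\right) - 88 \right)} + V} = \frac{1}{\left(-5 + 2 \left(\left(70 - 59\right) - 88\right)\right) + 11664} = \frac{1}{\left(-5 + 2 \left(11 - 88\right)\right) + 11664} = \frac{1}{\left(-5 + 2 \left(-77\right)\right) + 11664} = \frac{1}{\left(-5 - 154\right) + 11664} = \frac{1}{-159 + 11664} = \frac{1}{11505}$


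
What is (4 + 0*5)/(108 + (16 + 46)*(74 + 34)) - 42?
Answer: -71441/1701 ≈ -41.999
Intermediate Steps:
(4 + 0*5)/(108 + (16 + 46)*(74 + 34)) - 42 = (4 + 0)/(108 + 62*108) - 42 = 4/(108 + 6696) - 42 = 4/6804 - 42 = (1/6804)*4 - 42 = 1/1701 - 42 = -71441/1701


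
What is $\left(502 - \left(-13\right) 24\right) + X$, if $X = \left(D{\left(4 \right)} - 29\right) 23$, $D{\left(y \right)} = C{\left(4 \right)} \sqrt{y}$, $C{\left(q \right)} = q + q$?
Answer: $515$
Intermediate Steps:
$C{\left(q \right)} = 2 q$
$D{\left(y \right)} = 8 \sqrt{y}$ ($D{\left(y \right)} = 2 \cdot 4 \sqrt{y} = 8 \sqrt{y}$)
$X = -299$ ($X = \left(8 \sqrt{4} - 29\right) 23 = \left(8 \cdot 2 - 29\right) 23 = \left(16 - 29\right) 23 = \left(-13\right) 23 = -299$)
$\left(502 - \left(-13\right) 24\right) + X = \left(502 - \left(-13\right) 24\right) - 299 = \left(502 - -312\right) - 299 = \left(502 + 312\right) - 299 = 814 - 299 = 515$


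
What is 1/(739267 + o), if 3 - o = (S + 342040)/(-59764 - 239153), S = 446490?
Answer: 298917/220981159120 ≈ 1.3527e-6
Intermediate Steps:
o = 1685281/298917 (o = 3 - (446490 + 342040)/(-59764 - 239153) = 3 - 788530/(-298917) = 3 - 788530*(-1)/298917 = 3 - 1*(-788530/298917) = 3 + 788530/298917 = 1685281/298917 ≈ 5.6380)
1/(739267 + o) = 1/(739267 + 1685281/298917) = 1/(220981159120/298917) = 298917/220981159120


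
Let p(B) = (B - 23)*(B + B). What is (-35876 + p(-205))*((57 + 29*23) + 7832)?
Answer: 492859824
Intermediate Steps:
p(B) = 2*B*(-23 + B) (p(B) = (-23 + B)*(2*B) = 2*B*(-23 + B))
(-35876 + p(-205))*((57 + 29*23) + 7832) = (-35876 + 2*(-205)*(-23 - 205))*((57 + 29*23) + 7832) = (-35876 + 2*(-205)*(-228))*((57 + 667) + 7832) = (-35876 + 93480)*(724 + 7832) = 57604*8556 = 492859824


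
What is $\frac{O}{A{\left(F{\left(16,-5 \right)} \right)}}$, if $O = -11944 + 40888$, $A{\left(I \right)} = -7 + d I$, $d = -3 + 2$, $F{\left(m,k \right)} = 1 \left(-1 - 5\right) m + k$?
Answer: $\frac{14472}{47} \approx 307.92$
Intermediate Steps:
$F{\left(m,k \right)} = k - 6 m$ ($F{\left(m,k \right)} = 1 \left(-6\right) m + k = - 6 m + k = k - 6 m$)
$d = -1$
$A{\left(I \right)} = -7 - I$
$O = 28944$
$\frac{O}{A{\left(F{\left(16,-5 \right)} \right)}} = \frac{28944}{-7 - \left(-5 - 96\right)} = \frac{28944}{-7 - -101} = \frac{28944}{-7 + 101} = \frac{28944}{94} = 28944 \cdot \frac{1}{94} = \frac{14472}{47}$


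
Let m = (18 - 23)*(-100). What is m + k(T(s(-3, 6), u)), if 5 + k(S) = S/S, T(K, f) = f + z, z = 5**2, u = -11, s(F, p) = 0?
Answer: 496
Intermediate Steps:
z = 25
T(K, f) = 25 + f (T(K, f) = f + 25 = 25 + f)
k(S) = -4 (k(S) = -5 + S/S = -5 + 1 = -4)
m = 500 (m = -5*(-100) = 500)
m + k(T(s(-3, 6), u)) = 500 - 4 = 496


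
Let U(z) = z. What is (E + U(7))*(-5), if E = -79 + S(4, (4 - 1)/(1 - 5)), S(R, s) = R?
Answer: 340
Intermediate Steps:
E = -75 (E = -79 + 4 = -75)
(E + U(7))*(-5) = (-75 + 7)*(-5) = -68*(-5) = 340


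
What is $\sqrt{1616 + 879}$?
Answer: $\sqrt{2495} \approx 49.95$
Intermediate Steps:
$\sqrt{1616 + 879} = \sqrt{2495}$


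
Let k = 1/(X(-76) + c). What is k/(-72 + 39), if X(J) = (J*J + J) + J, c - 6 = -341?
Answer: -1/174537 ≈ -5.7294e-6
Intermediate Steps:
c = -335 (c = 6 - 341 = -335)
X(J) = J² + 2*J (X(J) = (J² + J) + J = (J + J²) + J = J² + 2*J)
k = 1/5289 (k = 1/(-76*(2 - 76) - 335) = 1/(-76*(-74) - 335) = 1/(5624 - 335) = 1/5289 ≈ 0.00018907)
k/(-72 + 39) = 1/(5289*(-72 + 39)) = (1/5289)/(-33) = (1/5289)*(-1/33) = -1/174537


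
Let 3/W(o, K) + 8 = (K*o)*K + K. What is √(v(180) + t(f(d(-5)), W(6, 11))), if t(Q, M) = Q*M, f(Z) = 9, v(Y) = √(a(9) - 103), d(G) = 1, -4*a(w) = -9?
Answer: √(12 + 162*I*√403)/18 ≈ 2.2444 + 2.2361*I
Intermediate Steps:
W(o, K) = 3/(-8 + K + o*K²) (W(o, K) = 3/(-8 + ((K*o)*K + K)) = 3/(-8 + (o*K² + K)) = 3/(-8 + (K + o*K²)) = 3/(-8 + K + o*K²))
a(w) = 9/4 (a(w) = -¼*(-9) = 9/4)
v(Y) = I*√403/2 (v(Y) = √(9/4 - 103) = √(-403/4) = I*√403/2)
t(Q, M) = M*Q
√(v(180) + t(f(d(-5)), W(6, 11))) = √(I*√403/2 + (3/(-8 + 11 + 6*11²))*9) = √(I*√403/2 + (3/(-8 + 11 + 6*121))*9) = √(I*√403/2 + (3/(-8 + 11 + 726))*9) = √(I*√403/2 + (3/729)*9) = √(I*√403/2 + (3*(1/729))*9) = √(I*√403/2 + (1/243)*9) = √(I*√403/2 + 1/27) = √(1/27 + I*√403/2)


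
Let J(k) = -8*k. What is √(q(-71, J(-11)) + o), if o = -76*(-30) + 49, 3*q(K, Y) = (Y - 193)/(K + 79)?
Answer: √37194/4 ≈ 48.214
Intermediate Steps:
q(K, Y) = (-193 + Y)/(3*(79 + K)) (q(K, Y) = ((Y - 193)/(K + 79))/3 = ((-193 + Y)/(79 + K))/3 = (-193 + Y)/(3*(79 + K)))
o = 2329 (o = 2280 + 49 = 2329)
√(q(-71, J(-11)) + o) = √((-193 - 8*(-11))/(3*(79 - 71)) + 2329) = √((⅓)*(-193 + 88)/8 + 2329) = √((⅓)*(⅛)*(-105) + 2329) = √(-35/8 + 2329) = √(18597/8) = √37194/4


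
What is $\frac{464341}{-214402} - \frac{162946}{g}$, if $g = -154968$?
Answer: $- \frac{9255511949}{8306362284} \approx -1.1143$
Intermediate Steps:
$\frac{464341}{-214402} - \frac{162946}{g} = \frac{464341}{-214402} - \frac{162946}{-154968} = 464341 \left(- \frac{1}{214402}\right) - - \frac{81473}{77484} = - \frac{464341}{214402} + \frac{81473}{77484} = - \frac{9255511949}{8306362284}$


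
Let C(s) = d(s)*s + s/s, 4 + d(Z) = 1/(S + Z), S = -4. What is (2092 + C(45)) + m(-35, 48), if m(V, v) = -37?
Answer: 76961/41 ≈ 1877.1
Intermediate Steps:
d(Z) = -4 + 1/(-4 + Z)
C(s) = 1 + s*(17 - 4*s)/(-4 + s) (C(s) = ((17 - 4*s)/(-4 + s))*s + s/s = s*(17 - 4*s)/(-4 + s) + 1 = 1 + s*(17 - 4*s)/(-4 + s))
(2092 + C(45)) + m(-35, 48) = (2092 + (-4 + 45 - 1*45*(-17 + 4*45))/(-4 + 45)) - 37 = (2092 + (-4 + 45 - 1*45*(-17 + 180))/41) - 37 = (2092 + (-4 + 45 - 1*45*163)/41) - 37 = (2092 + (-4 + 45 - 7335)/41) - 37 = (2092 + (1/41)*(-7294)) - 37 = (2092 - 7294/41) - 37 = 78478/41 - 37 = 76961/41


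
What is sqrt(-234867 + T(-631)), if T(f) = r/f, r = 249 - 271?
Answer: I*sqrt(93514865705)/631 ≈ 484.63*I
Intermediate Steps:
r = -22
T(f) = -22/f
sqrt(-234867 + T(-631)) = sqrt(-234867 - 22/(-631)) = sqrt(-234867 - 22*(-1/631)) = sqrt(-234867 + 22/631) = sqrt(-148201055/631) = I*sqrt(93514865705)/631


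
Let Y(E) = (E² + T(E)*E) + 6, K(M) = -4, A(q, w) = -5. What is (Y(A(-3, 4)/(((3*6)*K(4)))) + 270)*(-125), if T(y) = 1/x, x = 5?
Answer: -178860125/5184 ≈ -34502.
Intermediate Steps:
T(y) = ⅕ (T(y) = 1/5 = ⅕)
Y(E) = 6 + E² + E/5 (Y(E) = (E² + E/5) + 6 = 6 + E² + E/5)
(Y(A(-3, 4)/(((3*6)*K(4)))) + 270)*(-125) = ((6 + (-5/((3*6)*(-4)))² + (-5/((3*6)*(-4)))/5) + 270)*(-125) = ((6 + (-5/(18*(-4)))² + (-5/(18*(-4)))/5) + 270)*(-125) = ((6 + (-5/(-72))² + (-5/(-72))/5) + 270)*(-125) = ((6 + (-5*(-1/72))² + (-5*(-1/72))/5) + 270)*(-125) = ((6 + (5/72)² + (⅕)*(5/72)) + 270)*(-125) = ((6 + 25/5184 + 1/72) + 270)*(-125) = (31201/5184 + 270)*(-125) = (1430881/5184)*(-125) = -178860125/5184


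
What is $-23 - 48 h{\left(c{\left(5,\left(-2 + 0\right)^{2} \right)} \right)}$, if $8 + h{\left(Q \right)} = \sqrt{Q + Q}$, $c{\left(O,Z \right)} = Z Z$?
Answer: $361 - 192 \sqrt{2} \approx 89.471$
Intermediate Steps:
$c{\left(O,Z \right)} = Z^{2}$
$h{\left(Q \right)} = -8 + \sqrt{2} \sqrt{Q}$ ($h{\left(Q \right)} = -8 + \sqrt{Q + Q} = -8 + \sqrt{2 Q} = -8 + \sqrt{2} \sqrt{Q}$)
$-23 - 48 h{\left(c{\left(5,\left(-2 + 0\right)^{2} \right)} \right)} = -23 - 48 \left(-8 + \sqrt{2} \sqrt{\left(\left(-2 + 0\right)^{2}\right)^{2}}\right) = -23 - 48 \left(-8 + \sqrt{2} \sqrt{\left(\left(-2\right)^{2}\right)^{2}}\right) = -23 - 48 \left(-8 + \sqrt{2} \sqrt{4^{2}}\right) = -23 - 48 \left(-8 + \sqrt{2} \sqrt{16}\right) = -23 - 48 \left(-8 + \sqrt{2} \cdot 4\right) = -23 - 48 \left(-8 + 4 \sqrt{2}\right) = -23 + \left(384 - 192 \sqrt{2}\right) = 361 - 192 \sqrt{2}$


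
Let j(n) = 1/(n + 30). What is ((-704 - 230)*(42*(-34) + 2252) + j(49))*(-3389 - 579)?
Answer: 241253062784/79 ≈ 3.0538e+9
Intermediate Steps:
j(n) = 1/(30 + n)
((-704 - 230)*(42*(-34) + 2252) + j(49))*(-3389 - 579) = ((-704 - 230)*(42*(-34) + 2252) + 1/(30 + 49))*(-3389 - 579) = (-934*(-1428 + 2252) + 1/79)*(-3968) = (-934*824 + 1/79)*(-3968) = (-769616 + 1/79)*(-3968) = -60799663/79*(-3968) = 241253062784/79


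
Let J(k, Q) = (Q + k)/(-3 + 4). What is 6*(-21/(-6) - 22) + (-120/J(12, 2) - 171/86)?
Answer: -73179/602 ≈ -121.56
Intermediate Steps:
J(k, Q) = Q + k (J(k, Q) = (Q + k)/1 = (Q + k)*1 = Q + k)
6*(-21/(-6) - 22) + (-120/J(12, 2) - 171/86) = 6*(-21/(-6) - 22) + (-120/(2 + 12) - 171/86) = 6*(-21*(-⅙) - 22) + (-120/14 - 171*1/86) = 6*(7/2 - 22) + (-120*1/14 - 171/86) = 6*(-37/2) + (-60/7 - 171/86) = -111 - 6357/602 = -73179/602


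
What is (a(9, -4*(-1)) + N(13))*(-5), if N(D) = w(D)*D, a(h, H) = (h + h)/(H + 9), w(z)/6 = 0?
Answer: -90/13 ≈ -6.9231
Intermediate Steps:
w(z) = 0 (w(z) = 6*0 = 0)
a(h, H) = 2*h/(9 + H) (a(h, H) = (2*h)/(9 + H) = 2*h/(9 + H))
N(D) = 0 (N(D) = 0*D = 0)
(a(9, -4*(-1)) + N(13))*(-5) = (2*9/(9 - 4*(-1)) + 0)*(-5) = (2*9/(9 + 4) + 0)*(-5) = (2*9/13 + 0)*(-5) = (2*9*(1/13) + 0)*(-5) = (18/13 + 0)*(-5) = (18/13)*(-5) = -90/13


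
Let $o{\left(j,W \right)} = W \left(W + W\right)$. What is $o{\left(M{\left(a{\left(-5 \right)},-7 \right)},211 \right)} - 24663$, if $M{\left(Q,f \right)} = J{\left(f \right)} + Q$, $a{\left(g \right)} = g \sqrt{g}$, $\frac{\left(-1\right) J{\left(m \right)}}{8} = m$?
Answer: $64379$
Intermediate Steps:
$J{\left(m \right)} = - 8 m$
$a{\left(g \right)} = g^{\frac{3}{2}}$
$M{\left(Q,f \right)} = Q - 8 f$ ($M{\left(Q,f \right)} = - 8 f + Q = Q - 8 f$)
$o{\left(j,W \right)} = 2 W^{2}$ ($o{\left(j,W \right)} = W 2 W = 2 W^{2}$)
$o{\left(M{\left(a{\left(-5 \right)},-7 \right)},211 \right)} - 24663 = 2 \cdot 211^{2} - 24663 = 2 \cdot 44521 - 24663 = 89042 - 24663 = 64379$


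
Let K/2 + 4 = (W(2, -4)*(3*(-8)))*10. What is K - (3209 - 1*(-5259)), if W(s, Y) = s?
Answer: -9436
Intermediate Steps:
K = -968 (K = -8 + 2*((2*(3*(-8)))*10) = -8 + 2*((2*(-24))*10) = -8 + 2*(-48*10) = -8 + 2*(-480) = -8 - 960 = -968)
K - (3209 - 1*(-5259)) = -968 - (3209 - 1*(-5259)) = -968 - (3209 + 5259) = -968 - 1*8468 = -968 - 8468 = -9436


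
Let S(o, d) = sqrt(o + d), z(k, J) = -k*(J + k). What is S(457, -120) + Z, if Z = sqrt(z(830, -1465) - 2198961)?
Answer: sqrt(337) + I*sqrt(1671911) ≈ 18.358 + 1293.0*I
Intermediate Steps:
z(k, J) = -k*(J + k)
S(o, d) = sqrt(d + o)
Z = I*sqrt(1671911) (Z = sqrt(-1*830*(-1465 + 830) - 2198961) = sqrt(-1*830*(-635) - 2198961) = sqrt(527050 - 2198961) = sqrt(-1671911) = I*sqrt(1671911) ≈ 1293.0*I)
S(457, -120) + Z = sqrt(-120 + 457) + I*sqrt(1671911) = sqrt(337) + I*sqrt(1671911)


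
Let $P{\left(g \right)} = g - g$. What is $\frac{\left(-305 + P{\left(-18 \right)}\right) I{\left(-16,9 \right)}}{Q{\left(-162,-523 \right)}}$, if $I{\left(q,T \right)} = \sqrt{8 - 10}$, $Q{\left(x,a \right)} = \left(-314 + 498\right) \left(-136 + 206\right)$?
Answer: $- \frac{61 i \sqrt{2}}{2576} \approx - 0.033489 i$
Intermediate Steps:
$P{\left(g \right)} = 0$
$Q{\left(x,a \right)} = 12880$ ($Q{\left(x,a \right)} = 184 \cdot 70 = 12880$)
$I{\left(q,T \right)} = i \sqrt{2}$ ($I{\left(q,T \right)} = \sqrt{-2} = i \sqrt{2}$)
$\frac{\left(-305 + P{\left(-18 \right)}\right) I{\left(-16,9 \right)}}{Q{\left(-162,-523 \right)}} = \frac{\left(-305 + 0\right) i \sqrt{2}}{12880} = - 305 i \sqrt{2} \cdot \frac{1}{12880} = - \frac{61 i \sqrt{2}}{2576}$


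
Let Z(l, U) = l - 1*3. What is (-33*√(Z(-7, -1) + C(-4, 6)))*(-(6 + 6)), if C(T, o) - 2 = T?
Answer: 792*I*√3 ≈ 1371.8*I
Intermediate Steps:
Z(l, U) = -3 + l (Z(l, U) = l - 3 = -3 + l)
C(T, o) = 2 + T
(-33*√(Z(-7, -1) + C(-4, 6)))*(-(6 + 6)) = (-33*√((-3 - 7) + (2 - 4)))*(-(6 + 6)) = (-33*√(-10 - 2))*(-1*12) = -66*I*√3*(-12) = 792*I*√3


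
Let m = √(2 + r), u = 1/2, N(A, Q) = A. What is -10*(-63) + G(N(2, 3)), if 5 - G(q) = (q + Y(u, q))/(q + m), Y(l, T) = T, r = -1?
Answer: 1901/3 ≈ 633.67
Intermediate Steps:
u = ½ ≈ 0.50000
m = 1 (m = √(2 - 1) = √1 = 1)
G(q) = 5 - 2*q/(1 + q) (G(q) = 5 - (q + q)/(q + 1) = 5 - 2*q/(1 + q))
-10*(-63) + G(N(2, 3)) = -10*(-63) + (5 + 3*2)/(1 + 2) = 630 + (5 + 6)/3 = 630 + (⅓)*11 = 630 + 11/3 = 1901/3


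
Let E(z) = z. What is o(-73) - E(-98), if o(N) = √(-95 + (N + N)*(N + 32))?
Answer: 98 + √5891 ≈ 174.75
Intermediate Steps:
o(N) = √(-95 + 2*N*(32 + N)) (o(N) = √(-95 + (2*N)*(32 + N)) = √(-95 + 2*N*(32 + N)))
o(-73) - E(-98) = √(-95 + 2*(-73)² + 64*(-73)) - 1*(-98) = √(-95 + 2*5329 - 4672) + 98 = √(-95 + 10658 - 4672) + 98 = √5891 + 98 = 98 + √5891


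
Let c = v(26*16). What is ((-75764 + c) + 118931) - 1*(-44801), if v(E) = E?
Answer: 88384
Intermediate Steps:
c = 416 (c = 26*16 = 416)
((-75764 + c) + 118931) - 1*(-44801) = ((-75764 + 416) + 118931) - 1*(-44801) = (-75348 + 118931) + 44801 = 43583 + 44801 = 88384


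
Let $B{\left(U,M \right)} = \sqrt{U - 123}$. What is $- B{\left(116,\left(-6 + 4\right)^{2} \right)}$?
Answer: $- i \sqrt{7} \approx - 2.6458 i$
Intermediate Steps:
$B{\left(U,M \right)} = \sqrt{-123 + U}$
$- B{\left(116,\left(-6 + 4\right)^{2} \right)} = - \sqrt{-123 + 116} = - \sqrt{-7} = - i \sqrt{7}$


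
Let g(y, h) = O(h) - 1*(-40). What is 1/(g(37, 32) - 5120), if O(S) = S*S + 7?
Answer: -1/4049 ≈ -0.00024697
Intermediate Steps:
O(S) = 7 + S**2 (O(S) = S**2 + 7 = 7 + S**2)
g(y, h) = 47 + h**2 (g(y, h) = (7 + h**2) - 1*(-40) = (7 + h**2) + 40 = 47 + h**2)
1/(g(37, 32) - 5120) = 1/((47 + 32**2) - 5120) = 1/((47 + 1024) - 5120) = 1/(1071 - 5120) = 1/(-4049) = -1/4049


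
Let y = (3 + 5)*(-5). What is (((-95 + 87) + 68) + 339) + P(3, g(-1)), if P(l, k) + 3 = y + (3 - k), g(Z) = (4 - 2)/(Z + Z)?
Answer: 360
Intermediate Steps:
y = -40 (y = 8*(-5) = -40)
g(Z) = 1/Z (g(Z) = 2/((2*Z)) = 2*(1/(2*Z)) = 1/Z)
P(l, k) = -40 - k (P(l, k) = -3 + (-40 + (3 - k)) = -3 + (-37 - k) = -40 - k)
(((-95 + 87) + 68) + 339) + P(3, g(-1)) = (((-95 + 87) + 68) + 339) + (-40 - 1/(-1)) = ((-8 + 68) + 339) + (-40 - 1*(-1)) = (60 + 339) + (-40 + 1) = 399 - 39 = 360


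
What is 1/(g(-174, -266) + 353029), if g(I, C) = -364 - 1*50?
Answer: 1/352615 ≈ 2.8360e-6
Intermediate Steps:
g(I, C) = -414 (g(I, C) = -364 - 50 = -414)
1/(g(-174, -266) + 353029) = 1/(-414 + 353029) = 1/352615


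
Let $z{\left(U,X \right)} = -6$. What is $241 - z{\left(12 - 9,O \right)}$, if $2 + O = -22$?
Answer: $247$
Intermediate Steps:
$O = -24$ ($O = -2 - 22 = -24$)
$241 - z{\left(12 - 9,O \right)} = 241 - -6 = 241 + 6 = 247$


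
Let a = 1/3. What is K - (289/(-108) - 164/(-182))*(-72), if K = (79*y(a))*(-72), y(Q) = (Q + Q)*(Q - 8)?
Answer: 7901770/273 ≈ 28944.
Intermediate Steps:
a = ⅓ ≈ 0.33333
y(Q) = 2*Q*(-8 + Q) (y(Q) = (2*Q)*(-8 + Q) = 2*Q*(-8 + Q))
K = 29072 (K = (79*(2*(⅓)*(-8 + ⅓)))*(-72) = (79*(2*(⅓)*(-23/3)))*(-72) = (79*(-46/9))*(-72) = -3634/9*(-72) = 29072)
K - (289/(-108) - 164/(-182))*(-72) = 29072 - (289/(-108) - 164/(-182))*(-72) = 29072 - (289*(-1/108) - 164*(-1/182))*(-72) = 29072 - (-289/108 + 82/91)*(-72) = 29072 - (-17443)*(-72)/9828 = 29072 - 1*34886/273 = 29072 - 34886/273 = 7901770/273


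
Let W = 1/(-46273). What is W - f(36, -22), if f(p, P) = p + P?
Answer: -647823/46273 ≈ -14.000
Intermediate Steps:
W = -1/46273 ≈ -2.1611e-5
f(p, P) = P + p
W - f(36, -22) = -1/46273 - (-22 + 36) = -1/46273 - 1*14 = -1/46273 - 14 = -647823/46273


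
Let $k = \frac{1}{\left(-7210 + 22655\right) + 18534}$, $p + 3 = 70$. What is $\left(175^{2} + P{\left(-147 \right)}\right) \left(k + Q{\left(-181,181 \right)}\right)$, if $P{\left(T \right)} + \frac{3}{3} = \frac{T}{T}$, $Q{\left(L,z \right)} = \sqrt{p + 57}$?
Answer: $\frac{30625}{33979} + 61250 \sqrt{31} \approx 3.4103 \cdot 10^{5}$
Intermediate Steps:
$p = 67$ ($p = -3 + 70 = 67$)
$Q{\left(L,z \right)} = 2 \sqrt{31}$ ($Q{\left(L,z \right)} = \sqrt{67 + 57} = \sqrt{124} = 2 \sqrt{31}$)
$P{\left(T \right)} = 0$ ($P{\left(T \right)} = -1 + \frac{T}{T} = -1 + 1 = 0$)
$k = \frac{1}{33979}$ ($k = \frac{1}{15445 + 18534} = \frac{1}{33979} \approx 2.943 \cdot 10^{-5}$)
$\left(175^{2} + P{\left(-147 \right)}\right) \left(k + Q{\left(-181,181 \right)}\right) = \left(175^{2} + 0\right) \left(\frac{1}{33979} + 2 \sqrt{31}\right) = \left(30625 + 0\right) \left(\frac{1}{33979} + 2 \sqrt{31}\right) = 30625 \left(\frac{1}{33979} + 2 \sqrt{31}\right) = \frac{30625}{33979} + 61250 \sqrt{31}$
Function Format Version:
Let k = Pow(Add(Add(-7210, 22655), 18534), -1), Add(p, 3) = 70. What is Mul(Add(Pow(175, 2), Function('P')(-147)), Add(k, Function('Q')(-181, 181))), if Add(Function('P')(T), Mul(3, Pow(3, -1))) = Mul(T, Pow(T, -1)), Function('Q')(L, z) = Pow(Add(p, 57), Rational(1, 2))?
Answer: Add(Rational(30625, 33979), Mul(61250, Pow(31, Rational(1, 2)))) ≈ 3.4103e+5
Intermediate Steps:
p = 67 (p = Add(-3, 70) = 67)
Function('Q')(L, z) = Mul(2, Pow(31, Rational(1, 2))) (Function('Q')(L, z) = Pow(Add(67, 57), Rational(1, 2)) = Pow(124, Rational(1, 2)) = Mul(2, Pow(31, Rational(1, 2))))
Function('P')(T) = 0 (Function('P')(T) = Add(-1, Mul(T, Pow(T, -1))) = Add(-1, 1) = 0)
k = Rational(1, 33979) (k = Pow(Add(15445, 18534), -1) = Pow(33979, -1) = Rational(1, 33979) ≈ 2.9430e-5)
Mul(Add(Pow(175, 2), Function('P')(-147)), Add(k, Function('Q')(-181, 181))) = Mul(Add(Pow(175, 2), 0), Add(Rational(1, 33979), Mul(2, Pow(31, Rational(1, 2))))) = Mul(Add(30625, 0), Add(Rational(1, 33979), Mul(2, Pow(31, Rational(1, 2))))) = Mul(30625, Add(Rational(1, 33979), Mul(2, Pow(31, Rational(1, 2))))) = Add(Rational(30625, 33979), Mul(61250, Pow(31, Rational(1, 2))))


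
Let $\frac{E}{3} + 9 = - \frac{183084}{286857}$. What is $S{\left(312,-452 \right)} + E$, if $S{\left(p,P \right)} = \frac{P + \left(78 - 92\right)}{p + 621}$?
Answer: $- \frac{874704685}{29737509} \approx -29.414$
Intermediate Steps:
$S{\left(p,P \right)} = \frac{-14 + P}{621 + p}$ ($S{\left(p,P \right)} = \frac{P - 14}{621 + p} = \frac{-14 + P}{621 + p}$)
$E = - \frac{921599}{31873}$ ($E = -27 + 3 \left(- \frac{183084}{286857}\right) = -27 + 3 \left(\left(-183084\right) \frac{1}{286857}\right) = -27 + 3 \left(- \frac{61028}{95619}\right) = -27 - \frac{61028}{31873} = - \frac{921599}{31873} \approx -28.915$)
$S{\left(312,-452 \right)} + E = \frac{-14 - 452}{621 + 312} - \frac{921599}{31873} = \frac{1}{933} \left(-466\right) - \frac{921599}{31873} = - \frac{466}{933} - \frac{921599}{31873} = - \frac{874704685}{29737509}$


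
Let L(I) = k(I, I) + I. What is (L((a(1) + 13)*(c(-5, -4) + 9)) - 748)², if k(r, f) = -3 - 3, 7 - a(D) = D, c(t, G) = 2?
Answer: 297025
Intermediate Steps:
a(D) = 7 - D
k(r, f) = -6
L(I) = -6 + I
(L((a(1) + 13)*(c(-5, -4) + 9)) - 748)² = ((-6 + ((7 - 1*1) + 13)*(2 + 9)) - 748)² = ((-6 + ((7 - 1) + 13)*11) - 748)² = ((-6 + (6 + 13)*11) - 748)² = ((-6 + 19*11) - 748)² = ((-6 + 209) - 748)² = (203 - 748)² = (-545)² = 297025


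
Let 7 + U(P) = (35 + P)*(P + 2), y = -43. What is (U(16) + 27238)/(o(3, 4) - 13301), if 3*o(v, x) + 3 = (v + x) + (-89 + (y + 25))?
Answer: -84447/40006 ≈ -2.1109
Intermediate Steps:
U(P) = -7 + (2 + P)*(35 + P) (U(P) = -7 + (35 + P)*(P + 2) = -7 + (35 + P)*(2 + P) = -7 + (2 + P)*(35 + P))
o(v, x) = -110/3 + v/3 + x/3 (o(v, x) = -1 + ((v + x) + (-89 + (-43 + 25)))/3 = -1 + ((v + x) + (-89 - 18))/3 = -1 + ((v + x) - 107)/3 = -1 + (-107 + v + x)/3 = -1 + (-107/3 + v/3 + x/3) = -110/3 + v/3 + x/3)
(U(16) + 27238)/(o(3, 4) - 13301) = ((63 + 16² + 37*16) + 27238)/((-110/3 + (⅓)*3 + (⅓)*4) - 13301) = ((63 + 256 + 592) + 27238)/((-110/3 + 1 + 4/3) - 13301) = (911 + 27238)/(-103/3 - 13301) = 28149/(-40006/3) = 28149*(-3/40006) = -84447/40006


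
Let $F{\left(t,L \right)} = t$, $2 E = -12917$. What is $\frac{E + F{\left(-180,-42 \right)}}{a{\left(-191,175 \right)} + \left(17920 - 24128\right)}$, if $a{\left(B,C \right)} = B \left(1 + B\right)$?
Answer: $- \frac{13277}{60164} \approx -0.22068$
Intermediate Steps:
$E = - \frac{12917}{2}$ ($E = \frac{1}{2} \left(-12917\right) = - \frac{12917}{2} \approx -6458.5$)
$\frac{E + F{\left(-180,-42 \right)}}{a{\left(-191,175 \right)} + \left(17920 - 24128\right)} = \frac{- \frac{12917}{2} - 180}{- 191 \left(1 - 191\right) + \left(17920 - 24128\right)} = - \frac{13277}{2 \left(\left(-191\right) \left(-190\right) + \left(17920 - 24128\right)\right)} = - \frac{13277}{2 \left(36290 - 6208\right)} = - \frac{13277}{2 \cdot 30082} = \left(- \frac{13277}{2}\right) \frac{1}{30082} = - \frac{13277}{60164}$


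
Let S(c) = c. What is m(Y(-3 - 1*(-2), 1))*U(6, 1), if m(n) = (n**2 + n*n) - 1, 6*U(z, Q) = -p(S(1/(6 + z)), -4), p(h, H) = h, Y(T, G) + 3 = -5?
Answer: -127/72 ≈ -1.7639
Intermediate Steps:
Y(T, G) = -8 (Y(T, G) = -3 - 5 = -8)
U(z, Q) = -1/(6*(6 + z)) (U(z, Q) = (-1/(6 + z))/6 = -1/(6*(6 + z)))
m(n) = -1 + 2*n**2 (m(n) = (n**2 + n**2) - 1 = 2*n**2 - 1 = -1 + 2*n**2)
m(Y(-3 - 1*(-2), 1))*U(6, 1) = (-1 + 2*(-8)**2)*(-1/(36 + 6*6)) = (-1 + 2*64)*(-1/(36 + 36)) = (-1 + 128)*(-1/72) = 127*(-1*1/72) = 127*(-1/72) = -127/72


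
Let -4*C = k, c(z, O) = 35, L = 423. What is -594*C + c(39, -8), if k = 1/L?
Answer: 3323/94 ≈ 35.351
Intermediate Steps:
k = 1/423 ≈ 0.0023641
C = -1/1692 (C = -1/4*1/423 = -1/1692 ≈ -0.00059102)
-594*C + c(39, -8) = -594*(-1/1692) + 35 = 33/94 + 35 = 3323/94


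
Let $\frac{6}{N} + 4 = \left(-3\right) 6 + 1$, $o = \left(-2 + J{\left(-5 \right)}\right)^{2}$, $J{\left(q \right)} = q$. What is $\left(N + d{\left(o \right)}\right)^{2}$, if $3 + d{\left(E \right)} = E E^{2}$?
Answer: $\frac{678185190400}{49} \approx 1.3841 \cdot 10^{10}$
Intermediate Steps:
$o = 49$ ($o = \left(-2 - 5\right)^{2} = \left(-7\right)^{2} = 49$)
$d{\left(E \right)} = -3 + E^{3}$ ($d{\left(E \right)} = -3 + E E^{2} = -3 + E^{3}$)
$N = - \frac{2}{7}$ ($N = \frac{6}{-4 + \left(\left(-3\right) 6 + 1\right)} = \frac{6}{-4 + \left(-18 + 1\right)} = \frac{6}{-4 - 17} = \frac{6}{-21} = 6 \left(- \frac{1}{21}\right) = - \frac{2}{7} \approx -0.28571$)
$\left(N + d{\left(o \right)}\right)^{2} = \left(- \frac{2}{7} - \left(3 - 49^{3}\right)\right)^{2} = \left(- \frac{2}{7} + \left(-3 + 117649\right)\right)^{2} = \left(- \frac{2}{7} + 117646\right)^{2} = \left(\frac{823520}{7}\right)^{2} = \frac{678185190400}{49}$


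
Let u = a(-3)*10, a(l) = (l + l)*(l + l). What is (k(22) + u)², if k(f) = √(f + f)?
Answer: 129644 + 1440*√11 ≈ 1.3442e+5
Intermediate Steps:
k(f) = √2*√f (k(f) = √(2*f) = √2*√f)
a(l) = 4*l² (a(l) = (2*l)*(2*l) = 4*l²)
u = 360 (u = (4*(-3)²)*10 = (4*9)*10 = 36*10 = 360)
(k(22) + u)² = (√2*√22 + 360)² = (2*√11 + 360)² = (360 + 2*√11)²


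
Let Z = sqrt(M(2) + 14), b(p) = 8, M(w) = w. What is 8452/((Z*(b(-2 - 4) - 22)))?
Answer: -2113/14 ≈ -150.93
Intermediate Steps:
Z = 4 (Z = sqrt(2 + 14) = sqrt(16) = 4)
8452/((Z*(b(-2 - 4) - 22))) = 8452/((4*(8 - 22))) = 8452/((4*(-14))) = 8452/(-56) = 8452*(-1/56) = -2113/14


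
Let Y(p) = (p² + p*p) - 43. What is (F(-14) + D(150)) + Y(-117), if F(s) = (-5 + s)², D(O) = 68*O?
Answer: 37896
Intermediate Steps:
Y(p) = -43 + 2*p² (Y(p) = (p² + p²) - 43 = 2*p² - 43 = -43 + 2*p²)
(F(-14) + D(150)) + Y(-117) = ((-5 - 14)² + 68*150) + (-43 + 2*(-117)²) = ((-19)² + 10200) + (-43 + 2*13689) = (361 + 10200) + (-43 + 27378) = 10561 + 27335 = 37896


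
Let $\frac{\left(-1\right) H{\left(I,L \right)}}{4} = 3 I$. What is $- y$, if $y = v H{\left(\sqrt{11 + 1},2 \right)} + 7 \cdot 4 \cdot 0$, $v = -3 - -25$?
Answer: $528 \sqrt{3} \approx 914.52$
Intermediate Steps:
$H{\left(I,L \right)} = - 12 I$ ($H{\left(I,L \right)} = - 4 \cdot 3 I = - 12 I$)
$v = 22$ ($v = -3 + 25 = 22$)
$y = - 528 \sqrt{3}$ ($y = 22 \left(- 12 \sqrt{11 + 1}\right) + 7 \cdot 4 \cdot 0 = 22 \left(- 12 \sqrt{12}\right) + 28 \cdot 0 = 22 \left(- 12 \cdot 2 \sqrt{3}\right) + 0 = 22 \left(- 24 \sqrt{3}\right) + 0 = - 528 \sqrt{3} + 0 = - 528 \sqrt{3} \approx -914.52$)
$- y = - \left(-528\right) \sqrt{3} = 528 \sqrt{3}$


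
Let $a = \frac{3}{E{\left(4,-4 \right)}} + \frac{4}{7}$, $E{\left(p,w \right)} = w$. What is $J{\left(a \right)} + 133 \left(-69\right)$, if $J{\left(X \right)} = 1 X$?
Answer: $- \frac{256961}{28} \approx -9177.2$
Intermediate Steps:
$a = - \frac{5}{28}$ ($a = \frac{3}{-4} + \frac{4}{7} = 3 \left(- \frac{1}{4}\right) + 4 \cdot \frac{1}{7} = - \frac{3}{4} + \frac{4}{7} = - \frac{5}{28} \approx -0.17857$)
$J{\left(X \right)} = X$
$J{\left(a \right)} + 133 \left(-69\right) = - \frac{5}{28} + 133 \left(-69\right) = - \frac{5}{28} - 9177 = - \frac{256961}{28}$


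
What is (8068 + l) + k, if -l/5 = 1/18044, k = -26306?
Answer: -329086477/18044 ≈ -18238.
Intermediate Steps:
l = -5/18044 ≈ -0.00027710
(8068 + l) + k = (8068 - 5/18044) - 26306 = 145578987/18044 - 26306 = -329086477/18044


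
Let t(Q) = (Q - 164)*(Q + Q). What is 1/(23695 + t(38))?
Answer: 1/14119 ≈ 7.0826e-5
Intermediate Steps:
t(Q) = 2*Q*(-164 + Q) (t(Q) = (-164 + Q)*(2*Q) = 2*Q*(-164 + Q))
1/(23695 + t(38)) = 1/(23695 + 2*38*(-164 + 38)) = 1/(23695 + 2*38*(-126)) = 1/(23695 - 9576) = 1/14119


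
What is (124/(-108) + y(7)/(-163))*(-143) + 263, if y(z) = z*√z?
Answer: 11534/27 + 1001*√7/163 ≈ 443.43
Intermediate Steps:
y(z) = z^(3/2)
(124/(-108) + y(7)/(-163))*(-143) + 263 = (124/(-108) + 7^(3/2)/(-163))*(-143) + 263 = (124*(-1/108) + (7*√7)*(-1/163))*(-143) + 263 = (-31/27 - 7*√7/163)*(-143) + 263 = (4433/27 + 1001*√7/163) + 263 = 11534/27 + 1001*√7/163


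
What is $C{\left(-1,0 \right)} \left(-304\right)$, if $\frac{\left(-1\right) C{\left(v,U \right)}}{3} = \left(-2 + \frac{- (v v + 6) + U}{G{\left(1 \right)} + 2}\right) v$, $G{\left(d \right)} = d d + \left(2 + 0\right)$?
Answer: $\frac{15504}{5} \approx 3100.8$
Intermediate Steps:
$G{\left(d \right)} = 2 + d^{2}$ ($G{\left(d \right)} = d^{2} + 2 = 2 + d^{2}$)
$C{\left(v,U \right)} = - 3 v \left(- \frac{16}{5} - \frac{v^{2}}{5} + \frac{U}{5}\right)$ ($C{\left(v,U \right)} = - 3 \left(-2 + \frac{- (v v + 6) + U}{\left(2 + 1^{2}\right) + 2}\right) v = - 3 \left(-2 + \frac{- (v^{2} + 6) + U}{\left(2 + 1\right) + 2}\right) v = - 3 \left(-2 + \frac{- (6 + v^{2}) + U}{3 + 2}\right) v = - 3 \left(-2 + \frac{\left(-6 - v^{2}\right) + U}{5}\right) v = - 3 \left(-2 + \left(-6 + U - v^{2}\right) \frac{1}{5}\right) v = - 3 \left(-2 - \left(\frac{6}{5} - \frac{U}{5} + \frac{v^{2}}{5}\right)\right) v = - 3 \left(- \frac{16}{5} - \frac{v^{2}}{5} + \frac{U}{5}\right) v = - 3 v \left(- \frac{16}{5} - \frac{v^{2}}{5} + \frac{U}{5}\right)$)
$C{\left(-1,0 \right)} \left(-304\right) = \frac{3}{5} \left(-1\right) \left(16 + \left(-1\right)^{2} - 0\right) \left(-304\right) = \frac{3}{5} \left(-1\right) \left(16 + 1 + 0\right) \left(-304\right) = \frac{3}{5} \left(-1\right) 17 \left(-304\right) = \left(- \frac{51}{5}\right) \left(-304\right) = \frac{15504}{5}$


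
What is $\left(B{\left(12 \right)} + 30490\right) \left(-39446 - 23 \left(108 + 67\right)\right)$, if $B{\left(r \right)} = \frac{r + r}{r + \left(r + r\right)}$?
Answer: $- \frac{3976379312}{3} \approx -1.3255 \cdot 10^{9}$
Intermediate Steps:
$B{\left(r \right)} = \frac{2}{3}$ ($B{\left(r \right)} = \frac{2 r}{r + 2 r} = \frac{2 r}{3 r} = 2 r \frac{1}{3 r} = \frac{2}{3}$)
$\left(B{\left(12 \right)} + 30490\right) \left(-39446 - 23 \left(108 + 67\right)\right) = \left(\frac{2}{3} + 30490\right) \left(-39446 - 23 \left(108 + 67\right)\right) = \frac{91472 \left(-39446 - 4025\right)}{3} = \frac{91472}{3} \left(-43471\right) = - \frac{3976379312}{3}$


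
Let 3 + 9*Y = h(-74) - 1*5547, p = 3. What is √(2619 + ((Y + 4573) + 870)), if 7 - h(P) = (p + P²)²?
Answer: 7*I*√611274/3 ≈ 1824.3*I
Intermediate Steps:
h(P) = 7 - (3 + P²)²
Y = -10008328/3 (Y = -⅓ + ((7 - (3 + (-74)²)²) - 1*5547)/9 = -⅓ + ((7 - (3 + 5476)²) - 5547)/9 = -⅓ + ((7 - 1*5479²) - 5547)/9 = -⅓ + ((7 - 1*30019441) - 5547)/9 = -⅓ + ((7 - 30019441) - 5547)/9 = -⅓ + (-30019434 - 5547)/9 = -⅓ + (⅑)*(-30024981) = -⅓ - 3336109 = -10008328/3 ≈ -3.3361e+6)
√(2619 + ((Y + 4573) + 870)) = √(2619 + ((-10008328/3 + 4573) + 870)) = √(2619 + (-9994609/3 + 870)) = √(2619 - 9991999/3) = √(-9984142/3) = 7*I*√611274/3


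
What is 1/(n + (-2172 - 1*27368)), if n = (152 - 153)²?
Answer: -1/29539 ≈ -3.3854e-5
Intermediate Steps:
n = 1 (n = (-1)² = 1)
1/(n + (-2172 - 1*27368)) = 1/(1 + (-2172 - 1*27368)) = 1/(1 + (-2172 - 27368)) = 1/(1 - 29540) = 1/(-29539) = -1/29539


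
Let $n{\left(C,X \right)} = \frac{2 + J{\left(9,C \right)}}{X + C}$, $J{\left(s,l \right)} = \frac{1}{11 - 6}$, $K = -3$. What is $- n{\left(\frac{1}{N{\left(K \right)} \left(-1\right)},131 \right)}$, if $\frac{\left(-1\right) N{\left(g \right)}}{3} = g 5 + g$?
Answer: $- \frac{54}{3215} \approx -0.016796$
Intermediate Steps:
$N{\left(g \right)} = - 18 g$ ($N{\left(g \right)} = - 3 \left(g 5 + g\right) = - 3 \left(5 g + g\right) = - 3 \cdot 6 g = - 18 g$)
$J{\left(s,l \right)} = \frac{1}{5}$
$n{\left(C,X \right)} = \frac{11}{5 \left(C + X\right)}$ ($n{\left(C,X \right)} = \frac{2 + \frac{1}{5}}{X + C} = \frac{11}{5 \left(C + X\right)}$)
$- n{\left(\frac{1}{N{\left(K \right)} \left(-1\right)},131 \right)} = - \frac{11}{5 \left(\frac{1}{\left(-18\right) \left(-3\right) \left(-1\right)} + 131\right)} = - \frac{11}{5 \left(\frac{1}{54 \left(-1\right)} + 131\right)} = - \frac{11}{5 \left(\frac{1}{-54} + 131\right)} = - \frac{11}{5 \left(- \frac{1}{54} + 131\right)} = - \frac{11}{5 \cdot \frac{7073}{54}} = - \frac{11 \cdot 54}{5 \cdot 7073} = \left(-1\right) \frac{54}{3215} = - \frac{54}{3215}$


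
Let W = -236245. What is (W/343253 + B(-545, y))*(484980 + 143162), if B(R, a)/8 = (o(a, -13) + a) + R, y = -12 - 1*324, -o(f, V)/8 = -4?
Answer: -1464582558696182/343253 ≈ -4.2668e+9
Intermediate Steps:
o(f, V) = 32 (o(f, V) = -8*(-4) = 32)
y = -336 (y = -12 - 324 = -336)
B(R, a) = 256 + 8*R + 8*a (B(R, a) = 8*((32 + a) + R) = 8*(32 + R + a) = 256 + 8*R + 8*a)
(W/343253 + B(-545, y))*(484980 + 143162) = (-236245/343253 + (256 + 8*(-545) + 8*(-336)))*(484980 + 143162) = (-236245*1/343253 + (256 - 4360 - 2688))*628142 = (-236245/343253 - 6792)*628142 = -2331610621/343253*628142 = -1464582558696182/343253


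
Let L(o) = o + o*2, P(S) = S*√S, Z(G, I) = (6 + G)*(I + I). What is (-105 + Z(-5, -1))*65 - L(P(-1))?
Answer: -6955 + 3*I ≈ -6955.0 + 3.0*I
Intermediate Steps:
Z(G, I) = 2*I*(6 + G) (Z(G, I) = (6 + G)*(2*I) = 2*I*(6 + G))
P(S) = S^(3/2)
L(o) = 3*o (L(o) = o + 2*o = 3*o)
(-105 + Z(-5, -1))*65 - L(P(-1)) = (-105 + 2*(-1)*(6 - 5))*65 - 3*(-1)^(3/2) = (-105 + 2*(-1)*1)*65 - 3*(-I) = (-105 - 2)*65 - (-3)*I = -107*65 + 3*I = -6955 + 3*I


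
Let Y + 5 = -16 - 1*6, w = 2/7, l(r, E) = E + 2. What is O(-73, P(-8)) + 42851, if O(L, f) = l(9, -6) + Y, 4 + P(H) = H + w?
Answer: 42820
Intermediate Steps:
l(r, E) = 2 + E
w = 2/7 (w = 2*(⅐) = 2/7 ≈ 0.28571)
Y = -27 (Y = -5 + (-16 - 1*6) = -5 + (-16 - 6) = -5 - 22 = -27)
P(H) = -26/7 + H (P(H) = -4 + (H + 2/7) = -4 + (2/7 + H) = -26/7 + H)
O(L, f) = -31 (O(L, f) = (2 - 6) - 27 = -4 - 27 = -31)
O(-73, P(-8)) + 42851 = -31 + 42851 = 42820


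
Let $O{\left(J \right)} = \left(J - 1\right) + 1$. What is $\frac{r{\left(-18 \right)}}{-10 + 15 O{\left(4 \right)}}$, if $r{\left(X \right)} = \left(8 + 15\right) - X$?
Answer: $\frac{41}{50} \approx 0.82$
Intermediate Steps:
$O{\left(J \right)} = J$ ($O{\left(J \right)} = \left(-1 + J\right) + 1 = J$)
$r{\left(X \right)} = 23 - X$
$\frac{r{\left(-18 \right)}}{-10 + 15 O{\left(4 \right)}} = \frac{23 - -18}{-10 + 15 \cdot 4} = \frac{23 + 18}{-10 + 60} = \frac{41}{50}$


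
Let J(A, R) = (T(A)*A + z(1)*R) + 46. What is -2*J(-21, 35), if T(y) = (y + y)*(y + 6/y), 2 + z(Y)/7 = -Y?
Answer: 38926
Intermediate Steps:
z(Y) = -14 - 7*Y (z(Y) = -14 + 7*(-Y) = -14 - 7*Y)
T(y) = 2*y*(y + 6/y) (T(y) = (2*y)*(y + 6/y) = 2*y*(y + 6/y))
J(A, R) = 46 - 21*R + A*(12 + 2*A**2) (J(A, R) = ((12 + 2*A**2)*A + (-14 - 7*1)*R) + 46 = (A*(12 + 2*A**2) + (-14 - 7)*R) + 46 = (A*(12 + 2*A**2) - 21*R) + 46 = (-21*R + A*(12 + 2*A**2)) + 46 = 46 - 21*R + A*(12 + 2*A**2))
-2*J(-21, 35) = -2*(46 - 21*35 + 2*(-21)*(6 + (-21)**2)) = -2*(46 - 735 + 2*(-21)*(6 + 441)) = -2*(46 - 735 + 2*(-21)*447) = -2*(46 - 735 - 18774) = -2*(-19463) = 38926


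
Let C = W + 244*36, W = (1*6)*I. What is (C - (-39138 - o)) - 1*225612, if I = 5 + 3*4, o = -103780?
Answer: -281368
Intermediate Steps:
I = 17 (I = 5 + 12 = 17)
W = 102 (W = (1*6)*17 = 6*17 = 102)
C = 8886 (C = 102 + 244*36 = 102 + 8784 = 8886)
(C - (-39138 - o)) - 1*225612 = (8886 - (-39138 - 1*(-103780))) - 1*225612 = (8886 - (-39138 + 103780)) - 225612 = (8886 - 1*64642) - 225612 = (8886 - 64642) - 225612 = -55756 - 225612 = -281368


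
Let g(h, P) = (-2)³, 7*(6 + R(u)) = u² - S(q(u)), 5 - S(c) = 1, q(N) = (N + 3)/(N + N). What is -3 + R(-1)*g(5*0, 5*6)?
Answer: 339/7 ≈ 48.429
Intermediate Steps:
q(N) = (3 + N)/(2*N) (q(N) = (3 + N)/((2*N)) = (3 + N)*(1/(2*N)) = (3 + N)/(2*N))
S(c) = 4 (S(c) = 5 - 1*1 = 5 - 1 = 4)
R(u) = -46/7 + u²/7 (R(u) = -6 + (u² - 1*4)/7 = -6 + (u² - 4)/7 = -6 + (-4 + u²)/7 = -6 + (-4/7 + u²/7) = -46/7 + u²/7)
g(h, P) = -8
-3 + R(-1)*g(5*0, 5*6) = -3 + (-46/7 + (⅐)*(-1)²)*(-8) = -3 + (-46/7 + (⅐)*1)*(-8) = -3 + (-46/7 + ⅐)*(-8) = -3 - 45/7*(-8) = -3 + 360/7 = 339/7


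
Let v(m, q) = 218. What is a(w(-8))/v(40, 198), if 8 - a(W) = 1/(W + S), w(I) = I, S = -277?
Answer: 2281/62130 ≈ 0.036713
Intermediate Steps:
a(W) = 8 - 1/(-277 + W) (a(W) = 8 - 1/(W - 277) = 8 - 1/(-277 + W))
a(w(-8))/v(40, 198) = ((-2217 + 8*(-8))/(-277 - 8))/218 = ((-2217 - 64)/(-285))*(1/218) = -1/285*(-2281)*(1/218) = (2281/285)*(1/218) = 2281/62130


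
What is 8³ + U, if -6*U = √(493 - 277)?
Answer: 512 - √6 ≈ 509.55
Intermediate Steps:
U = -√6 (U = -√(493 - 277)/6 = -√6 ≈ -2.4495)
8³ + U = 8³ - √6 = 512 - √6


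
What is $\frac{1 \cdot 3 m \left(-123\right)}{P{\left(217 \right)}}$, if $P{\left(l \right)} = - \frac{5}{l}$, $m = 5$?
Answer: $80073$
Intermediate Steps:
$\frac{1 \cdot 3 m \left(-123\right)}{P{\left(217 \right)}} = \frac{1 \cdot 3 \cdot 5 \left(-123\right)}{\left(-5\right) \frac{1}{217}} = \frac{3 \cdot 5 \left(-123\right)}{\left(-5\right) \frac{1}{217}} = \frac{15 \left(-123\right)}{- \frac{5}{217}} = \left(-1845\right) \left(- \frac{217}{5}\right) = 80073$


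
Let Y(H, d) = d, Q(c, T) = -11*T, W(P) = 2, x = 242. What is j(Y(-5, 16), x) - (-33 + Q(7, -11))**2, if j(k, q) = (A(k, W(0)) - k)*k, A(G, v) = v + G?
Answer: -7712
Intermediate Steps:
A(G, v) = G + v
j(k, q) = 2*k (j(k, q) = ((k + 2) - k)*k = ((2 + k) - k)*k = 2*k)
j(Y(-5, 16), x) - (-33 + Q(7, -11))**2 = 2*16 - (-33 - 11*(-11))**2 = 32 - (-33 + 121)**2 = 32 - 1*88**2 = 32 - 1*7744 = 32 - 7744 = -7712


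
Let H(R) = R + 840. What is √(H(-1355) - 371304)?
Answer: I*√371819 ≈ 609.77*I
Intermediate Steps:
H(R) = 840 + R
√(H(-1355) - 371304) = √((840 - 1355) - 371304) = √(-515 - 371304) = √(-371819) = I*√371819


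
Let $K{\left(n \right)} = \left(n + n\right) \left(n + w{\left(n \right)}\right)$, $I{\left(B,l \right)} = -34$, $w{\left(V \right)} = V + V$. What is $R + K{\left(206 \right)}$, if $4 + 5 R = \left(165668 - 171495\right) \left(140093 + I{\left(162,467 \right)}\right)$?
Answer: $- \frac{814850717}{5} \approx -1.6297 \cdot 10^{8}$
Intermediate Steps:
$w{\left(V \right)} = 2 V$
$K{\left(n \right)} = 6 n^{2}$ ($K{\left(n \right)} = \left(n + n\right) \left(n + 2 n\right) = 2 n 3 n = 6 n^{2}$)
$R = - \frac{816123797}{5}$ ($R = - \frac{4}{5} + \frac{\left(165668 - 171495\right) \left(140093 - 34\right)}{5} = - \frac{4}{5} + \frac{\left(-5827\right) 140059}{5} = - \frac{4}{5} + \frac{1}{5} \left(-816123793\right) = - \frac{4}{5} - \frac{816123793}{5} = - \frac{816123797}{5} \approx -1.6322 \cdot 10^{8}$)
$R + K{\left(206 \right)} = - \frac{816123797}{5} + 6 \cdot 206^{2} = - \frac{816123797}{5} + 6 \cdot 42436 = - \frac{816123797}{5} + 254616 = - \frac{814850717}{5}$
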